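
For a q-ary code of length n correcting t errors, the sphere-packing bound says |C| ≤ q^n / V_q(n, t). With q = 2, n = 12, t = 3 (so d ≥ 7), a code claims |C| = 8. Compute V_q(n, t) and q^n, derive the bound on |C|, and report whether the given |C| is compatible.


V_q(n, t) = 299, q^n = 4096, Hamming bound = 13, |C| = 8 ≤ bound (satisfied).

Step 1: Compute V_q(n, t) = Σ_{j=0}^3 C(n, j) (q−1)^j.
  j = 0: C(12,0)·(1)^0 = 1·1 = 1.
  j = 1: C(12,1)·(1)^1 = 12·1 = 12.
  j = 2: C(12,2)·(1)^2 = 66·1 = 66.
  j = 3: C(12,3)·(1)^3 = 220·1 = 220.
  V_q(n, t) = 1 + 12 + 66 + 220 = 299.
Step 2: q^n = 2^12 = 4096.
Step 3: Hamming bound ⌊q^n / V_q(n,t)⌋ = ⌊4096/299⌋ = 13.
Step 4: Compare |C| = 8 to 13: satisfied.
The claimed |C| lies below the Hamming bound.


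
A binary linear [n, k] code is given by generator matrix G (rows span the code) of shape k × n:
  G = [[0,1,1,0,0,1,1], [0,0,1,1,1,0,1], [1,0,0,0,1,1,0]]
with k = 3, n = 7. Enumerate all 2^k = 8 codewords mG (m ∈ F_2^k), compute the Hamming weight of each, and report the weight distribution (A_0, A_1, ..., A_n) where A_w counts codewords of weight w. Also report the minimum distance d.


Weight distribution: A_0 = 1, A_3 = 2, A_4 = 3, A_5 = 2. Minimum distance d = 3.

Enumerate all 2^3 = 8 messages m ∈ F_2^3.
For each, compute codeword c = mG in F_2^7, then tally its weight.
  m = 000 → c = 0000000, weight = 0.
  m = 100 → c = 0110011, weight = 4.
  m = 010 → c = 0011101, weight = 4.
  m = 110 → c = 0101110, weight = 4.
  m = 001 → c = 1000110, weight = 3.
  m = 101 → c = 1110101, weight = 5.
  m = 011 → c = 1011011, weight = 5.
  m = 111 → c = 1101000, weight = 3.
Tally weights:
  weight 0: 1 codewords.
  weight 3: 2 codewords.
  weight 4: 3 codewords.
  weight 5: 2 codewords.
Minimum distance d = smallest w > 0 with A_w > 0 = 3.
Sanity: Σ A_w = 8 = 2^3 = 8 ✓.


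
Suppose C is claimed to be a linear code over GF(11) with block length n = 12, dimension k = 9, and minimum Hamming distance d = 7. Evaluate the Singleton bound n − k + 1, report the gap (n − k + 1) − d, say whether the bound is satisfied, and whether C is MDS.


Singleton RHS = n − k + 1 = 4, slack = -3, bound violated (no such code; not MDS).

Singleton bound: d ≤ n − k + 1.
Here n = 12, k = 9, so n − k + 1 = 4.
Given d = 7, check d ≤ 4: NO.
Slack = (n − k + 1) − d = -3.
The slack is negative: d = 7 exceeds n − k + 1 = 4 by 3, so the Singleton bound is violated and no linear [12, 9, 7]_11 code can exist. In particular it is not MDS (MDS requires d = n − k + 1 exactly).
Description: the claimed parameters are [12, 9, 7]_11; such a code would be impossible (violates the Singleton bound).


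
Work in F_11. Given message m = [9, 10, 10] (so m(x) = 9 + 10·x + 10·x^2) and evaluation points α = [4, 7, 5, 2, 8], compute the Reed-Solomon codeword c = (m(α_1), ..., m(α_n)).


c = [0, 8, 1, 3, 3]

Message polynomial: m(x) = 9 + 10·x + 10·x^2 (mod 11).
For each evaluation point α_i, compute m(α_i) mod 11:
  α_1 = 4: Horner steps 10 → 6 → 0, so m(4) = 0.
  α_2 = 7: Horner steps 10 → 3 → 8, so m(7) = 8.
  α_3 = 5: Horner steps 10 → 5 → 1, so m(5) = 1.
  α_4 = 2: Horner steps 10 → 8 → 3, so m(2) = 3.
  α_5 = 8: Horner steps 10 → 2 → 3, so m(8) = 3.
Codeword c = [0, 8, 1, 3, 3] ∈ F_11^5.


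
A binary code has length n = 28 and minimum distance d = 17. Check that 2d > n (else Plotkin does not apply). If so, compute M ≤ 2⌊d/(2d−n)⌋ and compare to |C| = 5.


Plotkin bound M ≤ 4; given |C| = 5 > bound (violated).

Check applicability: 2d = 34, n = 28.
2d − n = 6 > 0, so Plotkin applies.
Compute d/(2d−n) = 17/6 ≈ 2.8333.
⌊d/(2d−n)⌋ = 2.
Plotkin bound: M ≤ 2·2 = 4.
Given |C| = 5, check: VIOLATED.
This |C| is above the Plotkin bound, so no binary code with n = 28, d = 17 and 5 codewords exists.


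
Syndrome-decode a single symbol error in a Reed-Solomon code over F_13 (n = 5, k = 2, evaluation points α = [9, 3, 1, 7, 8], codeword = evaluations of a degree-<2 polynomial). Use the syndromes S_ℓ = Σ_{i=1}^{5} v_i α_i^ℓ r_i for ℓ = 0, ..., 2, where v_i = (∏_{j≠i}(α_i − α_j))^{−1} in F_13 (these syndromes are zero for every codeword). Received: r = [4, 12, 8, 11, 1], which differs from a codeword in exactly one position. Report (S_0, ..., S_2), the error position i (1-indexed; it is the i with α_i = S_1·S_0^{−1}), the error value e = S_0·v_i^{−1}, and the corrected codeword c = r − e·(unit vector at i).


S = (6, 6, 6), error at position 3, error magnitude e = 2, c = [4, 12, 6, 11, 1].

Step 1: column multipliers v_i = (∏_{j≠i}(α_i − α_j))^{−1} mod 13.
  i = 1 (α = 9): (9−3)(9−1)(9−7)(9−8) = 6·8·2·1 = 96 ≡ 5, so v_1 = 5^{−1} = 8 (mod 13).
  i = 2 (α = 3): (3−9)(3−1)(3−7)(3−8) = (−6)·2·(−4)·(−5) = −240 ≡ 7, so v_2 = 7^{−1} = 2 (mod 13).
  i = 3 (α = 1): (1−9)(1−3)(1−7)(1−8) = (−8)·(−2)·(−6)·(−7) = 672 ≡ 9, so v_3 = 9^{−1} = 3 (mod 13).
  i = 4 (α = 7): (7−9)(7−3)(7−1)(7−8) = (−2)·4·6·(−1) = 48 ≡ 9, so v_4 = 9^{−1} = 3 (mod 13).
  i = 5 (α = 8): (8−9)(8−3)(8−1)(8−7) = (−1)·5·7·1 = −35 ≡ 4, so v_5 = 4^{−1} = 10 (mod 13).
  v = [8, 2, 3, 3, 10].
Step 2: syndromes of r = [4, 12, 8, 11, 1] (all sums mod 13).
  S_0 = Σ v_i r_i = 8·4 + 2·12 + 3·8 + 3·11 + 10·1 = 123 ≡ 6.
  S_1 = Σ v_i α_i r_i = 8·9·4 + 2·3·12 + 3·1·8 + 3·7·11 + 10·8·1 = 695 ≡ 6.
  α_i^2 mod 13 = [3, 9, 1, 10, 12].
  S_2 = Σ v_i α_i^2 r_i = 8·3·4 + 2·9·12 + 3·1·8 + 3·10·11 + 10·12·1 = 786 ≡ 6.
  S = (6, 6, 6) ≠ 0, so r is not a codeword (an error is present).
Step 3: locate the error. For a single error e at position i, S_ℓ = v_i·e·α_i^ℓ, so α_err = S_1/S_0.
  S_0^{−1} = 6^{−1} = 11 (mod 13), so α_err = 6·11 = 66 ≡ 1 = α_3. Error position i = 3.
  Consistency check: S_2/S_1 = 6·11 = 66 ≡ 1 = α_err ✓ (single-error assumption holds).
Step 4: error magnitude e = S_0/v_3 = S_0·∏_{j≠3}(α_3 − α_j) = 6·9 = 54 ≡ 2 (mod 13).
Step 5: correct position 3: c_3 = r_3 − e = 8 − 2 ≡ 6 (mod 13). Hence c = [4, 12, 6, 11, 1].
  Check: interpolating c through the α_i gives m(x) = 3 + 3·x (degree < 2) with m(α_i) = c_i for every i, so c is indeed a codeword.


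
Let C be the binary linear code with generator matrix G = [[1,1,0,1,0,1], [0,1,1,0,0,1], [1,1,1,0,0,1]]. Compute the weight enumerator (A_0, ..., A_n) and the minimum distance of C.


Weight distribution: A_0 = 1, A_1 = 1, A_2 = 1, A_3 = 3, A_4 = 2. Minimum distance d = 1.

Enumerate all 2^3 = 8 messages m ∈ F_2^3.
For each, compute codeword c = mG in F_2^6, then tally its weight.
  m = 000 → c = 000000, weight = 0.
  m = 100 → c = 110101, weight = 4.
  m = 010 → c = 011001, weight = 3.
  m = 110 → c = 101100, weight = 3.
  m = 001 → c = 111001, weight = 4.
  m = 101 → c = 001100, weight = 2.
  m = 011 → c = 100000, weight = 1.
  m = 111 → c = 010101, weight = 3.
Tally weights:
  weight 0: 1 codewords.
  weight 1: 1 codewords.
  weight 2: 1 codewords.
  weight 3: 3 codewords.
  weight 4: 2 codewords.
Minimum distance d = smallest w > 0 with A_w > 0 = 1.
Sanity: Σ A_w = 8 = 2^3 = 8 ✓.


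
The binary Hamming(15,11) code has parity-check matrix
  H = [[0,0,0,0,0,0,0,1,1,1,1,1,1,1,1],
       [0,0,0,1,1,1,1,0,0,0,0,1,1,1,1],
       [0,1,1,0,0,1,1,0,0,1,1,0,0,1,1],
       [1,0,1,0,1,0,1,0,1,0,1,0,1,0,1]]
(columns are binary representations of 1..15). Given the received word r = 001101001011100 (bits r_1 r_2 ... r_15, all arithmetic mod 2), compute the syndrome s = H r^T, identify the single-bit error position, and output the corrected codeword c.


s = (0, 0, 1, 0)^T, error position = 2, corrected codeword c = 011101001011100

Compute s = H r^T mod 2 one row at a time:
  s_1 = 0 + 1 + 0 + 1 + 1 + 1 + 0 + 0 = 4 ≡ 0 (mod 2).
  s_2 = 1 + 0 + 1 + 0 + 1 + 1 + 0 + 0 = 4 ≡ 0 (mod 2).
  s_3 = 0 + 1 + 1 + 0 + 0 + 1 + 0 + 0 = 3 ≡ 1 (mod 2).
  s_4 = 0 + 1 + 0 + 0 + 1 + 1 + 1 + 0 = 4 ≡ 0 (mod 2).
s = (0, 0, 1, 0)^T — this equals column 2 of H (binary 0010), so error is at position 2.
Correct: flip bit 2 of r = 001101001011100 to get c = 011101001011100.


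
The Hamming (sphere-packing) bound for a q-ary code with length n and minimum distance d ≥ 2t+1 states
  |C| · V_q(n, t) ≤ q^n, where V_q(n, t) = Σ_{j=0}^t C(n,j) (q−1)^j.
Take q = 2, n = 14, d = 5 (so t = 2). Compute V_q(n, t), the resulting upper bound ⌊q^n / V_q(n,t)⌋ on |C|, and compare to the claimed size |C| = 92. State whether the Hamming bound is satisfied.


V_q(n, t) = 106, q^n = 16384, Hamming bound = 154, |C| = 92 ≤ bound (satisfied).

Step 1: Compute V_q(n, t) = Σ_{j=0}^2 C(n, j) (q−1)^j.
  j = 0: C(14,0)·(1)^0 = 1·1 = 1.
  j = 1: C(14,1)·(1)^1 = 14·1 = 14.
  j = 2: C(14,2)·(1)^2 = 91·1 = 91.
  V_q(n, t) = 1 + 14 + 91 = 106.
Step 2: q^n = 2^14 = 16384.
Step 3: Hamming bound ⌊q^n / V_q(n,t)⌋ = ⌊16384/106⌋ = 154.
Step 4: Compare |C| = 92 to 154: satisfied.
The claimed |C| lies below the Hamming bound.


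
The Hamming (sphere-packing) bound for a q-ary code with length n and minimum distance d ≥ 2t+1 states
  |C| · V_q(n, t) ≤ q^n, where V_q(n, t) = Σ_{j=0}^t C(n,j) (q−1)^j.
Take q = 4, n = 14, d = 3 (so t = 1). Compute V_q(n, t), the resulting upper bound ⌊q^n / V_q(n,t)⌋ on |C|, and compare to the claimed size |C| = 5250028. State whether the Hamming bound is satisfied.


V_q(n, t) = 43, q^n = 268435456, Hamming bound = 6242685, |C| = 5250028 ≤ bound (satisfied).

Step 1: Compute V_q(n, t) = Σ_{j=0}^1 C(n, j) (q−1)^j.
  j = 0: C(14,0)·(3)^0 = 1·1 = 1.
  j = 1: C(14,1)·(3)^1 = 14·3 = 42.
  V_q(n, t) = 1 + 42 = 43.
Step 2: q^n = 4^14 = 268435456.
Step 3: Hamming bound ⌊q^n / V_q(n,t)⌋ = ⌊268435456/43⌋ = 6242685.
Step 4: Compare |C| = 5250028 to 6242685: satisfied.
The claimed |C| lies below the Hamming bound.


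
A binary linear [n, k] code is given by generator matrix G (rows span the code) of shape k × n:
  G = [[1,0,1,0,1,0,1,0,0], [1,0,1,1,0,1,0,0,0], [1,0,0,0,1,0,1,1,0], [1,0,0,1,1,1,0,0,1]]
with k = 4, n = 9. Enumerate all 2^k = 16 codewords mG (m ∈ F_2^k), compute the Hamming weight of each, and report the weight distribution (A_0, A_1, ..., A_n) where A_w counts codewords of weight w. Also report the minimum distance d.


Weight distribution: A_0 = 1, A_2 = 1, A_3 = 3, A_4 = 5, A_5 = 4, A_6 = 1, A_7 = 1. Minimum distance d = 2.

Enumerate all 2^4 = 16 messages m ∈ F_2^4.
For each, compute codeword c = mG in F_2^9, then tally its weight.
  m = 0000 → c = 000000000, weight = 0.
  m = 1000 → c = 101010100, weight = 4.
  m = 0100 → c = 101101000, weight = 4.
  m = 1100 → c = 000111100, weight = 4.
  m = 0010 → c = 100010110, weight = 4.
  m = 1010 → c = 001000010, weight = 2.
  m = 0110 → c = 001111110, weight = 6.
  m = 1110 → c = 100101010, weight = 4.
  m = 0001 → c = 100111001, weight = 5.
  m = 1001 → c = 001101101, weight = 5.
  m = 0101 → c = 001010001, weight = 3.
  m = 1101 → c = 100000101, weight = 3.
  m = 0011 → c = 000101111, weight = 5.
  m = 1011 → c = 101111011, weight = 7.
  m = 0111 → c = 101000111, weight = 5.
  m = 1111 → c = 000010011, weight = 3.
Tally weights:
  weight 0: 1 codewords.
  weight 2: 1 codewords.
  weight 3: 3 codewords.
  weight 4: 5 codewords.
  weight 5: 4 codewords.
  weight 6: 1 codewords.
  weight 7: 1 codewords.
Minimum distance d = smallest w > 0 with A_w > 0 = 2.
Sanity: Σ A_w = 16 = 2^4 = 16 ✓.


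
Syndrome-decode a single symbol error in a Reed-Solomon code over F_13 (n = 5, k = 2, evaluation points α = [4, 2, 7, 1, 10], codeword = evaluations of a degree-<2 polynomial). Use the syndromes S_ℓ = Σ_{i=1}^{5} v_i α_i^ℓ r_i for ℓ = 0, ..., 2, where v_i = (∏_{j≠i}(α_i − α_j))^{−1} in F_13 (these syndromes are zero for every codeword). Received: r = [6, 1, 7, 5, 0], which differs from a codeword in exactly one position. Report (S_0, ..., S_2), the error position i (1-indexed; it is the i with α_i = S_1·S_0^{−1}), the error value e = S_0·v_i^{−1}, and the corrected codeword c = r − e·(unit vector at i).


S = (2, 7, 5), error at position 5, error magnitude e = 5, c = [6, 1, 7, 5, 8].

Step 1: column multipliers v_i = (∏_{j≠i}(α_i − α_j))^{−1} mod 13.
  i = 1 (α = 4): (4−2)(4−7)(4−1)(4−10) = 2·(−3)·3·(−6) = 108 ≡ 4, so v_1 = 4^{−1} = 10 (mod 13).
  i = 2 (α = 2): (2−4)(2−7)(2−1)(2−10) = (−2)·(−5)·1·(−8) = −80 ≡ 11, so v_2 = 11^{−1} = 6 (mod 13).
  i = 3 (α = 7): (7−4)(7−2)(7−1)(7−10) = 3·5·6·(−3) = −270 ≡ 3, so v_3 = 3^{−1} = 9 (mod 13).
  i = 4 (α = 1): (1−4)(1−2)(1−7)(1−10) = (−3)·(−1)·(−6)·(−9) = 162 ≡ 6, so v_4 = 6^{−1} = 11 (mod 13).
  i = 5 (α = 10): (10−4)(10−2)(10−7)(10−1) = 6·8·3·9 = 1296 ≡ 9, so v_5 = 9^{−1} = 3 (mod 13).
  v = [10, 6, 9, 11, 3].
Step 2: syndromes of r = [6, 1, 7, 5, 0] (all sums mod 13).
  S_0 = Σ v_i r_i = 10·6 + 6·1 + 9·7 + 11·5 + 3·0 = 184 ≡ 2.
  S_1 = Σ v_i α_i r_i = 10·4·6 + 6·2·1 + 9·7·7 + 11·1·5 + 3·10·0 = 748 ≡ 7.
  α_i^2 mod 13 = [3, 4, 10, 1, 9].
  S_2 = Σ v_i α_i^2 r_i = 10·3·6 + 6·4·1 + 9·10·7 + 11·1·5 + 3·9·0 = 889 ≡ 5.
  S = (2, 7, 5) ≠ 0, so r is not a codeword (an error is present).
Step 3: locate the error. For a single error e at position i, S_ℓ = v_i·e·α_i^ℓ, so α_err = S_1/S_0.
  S_0^{−1} = 2^{−1} = 7 (mod 13), so α_err = 7·7 = 49 ≡ 10 = α_5. Error position i = 5.
  Consistency check: S_2/S_1 = 5·2 = 10 ≡ 10 = α_err ✓ (single-error assumption holds).
Step 4: error magnitude e = S_0/v_5 = S_0·∏_{j≠5}(α_5 − α_j) = 2·9 = 18 ≡ 5 (mod 13).
Step 5: correct position 5: c_5 = r_5 − e = 0 − 5 ≡ 8 (mod 13). Hence c = [6, 1, 7, 5, 8].
  Check: interpolating c through the α_i gives m(x) = 9 + 9·x (degree < 2) with m(α_i) = c_i for every i, so c is indeed a codeword.


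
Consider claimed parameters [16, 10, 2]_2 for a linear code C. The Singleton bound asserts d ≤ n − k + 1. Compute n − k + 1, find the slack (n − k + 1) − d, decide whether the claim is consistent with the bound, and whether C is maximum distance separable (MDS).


Singleton RHS = n − k + 1 = 7, slack = 5, bound satisfied, not MDS.

Singleton bound: d ≤ n − k + 1.
Here n = 16, k = 10, so n − k + 1 = 7.
Given d = 2, check d ≤ 7: YES.
Slack = (n − k + 1) − d = 5.
The code is NOT MDS (slack = 5 > 0).
Description: the claimed parameters are [16, 10, 2]_2; such a code would be non-MDS.


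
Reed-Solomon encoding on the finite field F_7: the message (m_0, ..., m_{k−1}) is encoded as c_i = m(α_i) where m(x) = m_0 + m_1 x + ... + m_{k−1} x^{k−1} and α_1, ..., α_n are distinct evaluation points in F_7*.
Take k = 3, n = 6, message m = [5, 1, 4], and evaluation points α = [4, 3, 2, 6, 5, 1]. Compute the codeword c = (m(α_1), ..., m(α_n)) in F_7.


c = [3, 2, 2, 1, 5, 3]

Message polynomial: m(x) = 5 + 1·x + 4·x^2 (mod 7).
For each evaluation point α_i, compute m(α_i) mod 7:
  α_1 = 4: Horner steps 4 → 3 → 3, so m(4) = 3.
  α_2 = 3: Horner steps 4 → 6 → 2, so m(3) = 2.
  α_3 = 2: Horner steps 4 → 2 → 2, so m(2) = 2.
  α_4 = 6: Horner steps 4 → 4 → 1, so m(6) = 1.
  α_5 = 5: Horner steps 4 → 0 → 5, so m(5) = 5.
  α_6 = 1: Horner steps 4 → 5 → 3, so m(1) = 3.
Codeword c = [3, 2, 2, 1, 5, 3] ∈ F_7^6.


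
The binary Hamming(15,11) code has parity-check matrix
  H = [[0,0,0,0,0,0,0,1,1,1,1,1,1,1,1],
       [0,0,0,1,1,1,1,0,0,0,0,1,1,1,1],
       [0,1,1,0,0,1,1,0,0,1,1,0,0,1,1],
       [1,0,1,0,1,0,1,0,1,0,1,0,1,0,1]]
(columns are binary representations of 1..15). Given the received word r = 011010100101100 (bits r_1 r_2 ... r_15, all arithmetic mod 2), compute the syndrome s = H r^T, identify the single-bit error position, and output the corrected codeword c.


s = (1, 0, 0, 0)^T, error position = 8, corrected codeword c = 011010110101100

Compute s = H r^T mod 2 one row at a time:
  s_1 = 0 + 0 + 1 + 0 + 1 + 1 + 0 + 0 = 3 ≡ 1 (mod 2).
  s_2 = 0 + 1 + 0 + 1 + 1 + 1 + 0 + 0 = 4 ≡ 0 (mod 2).
  s_3 = 1 + 1 + 0 + 1 + 1 + 0 + 0 + 0 = 4 ≡ 0 (mod 2).
  s_4 = 0 + 1 + 1 + 1 + 0 + 0 + 1 + 0 = 4 ≡ 0 (mod 2).
s = (1, 0, 0, 0)^T — this equals column 8 of H (binary 1000), so error is at position 8.
Correct: flip bit 8 of r = 011010100101100 to get c = 011010110101100.


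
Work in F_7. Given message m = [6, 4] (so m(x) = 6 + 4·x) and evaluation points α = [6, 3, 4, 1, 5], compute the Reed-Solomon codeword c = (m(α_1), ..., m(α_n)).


c = [2, 4, 1, 3, 5]

Message polynomial: m(x) = 6 + 4·x (mod 7).
For each evaluation point α_i, compute m(α_i) mod 7:
  α_1 = 6: Horner steps 4 → 2, so m(6) = 2.
  α_2 = 3: Horner steps 4 → 4, so m(3) = 4.
  α_3 = 4: Horner steps 4 → 1, so m(4) = 1.
  α_4 = 1: Horner steps 4 → 3, so m(1) = 3.
  α_5 = 5: Horner steps 4 → 5, so m(5) = 5.
Codeword c = [2, 4, 1, 3, 5] ∈ F_7^5.


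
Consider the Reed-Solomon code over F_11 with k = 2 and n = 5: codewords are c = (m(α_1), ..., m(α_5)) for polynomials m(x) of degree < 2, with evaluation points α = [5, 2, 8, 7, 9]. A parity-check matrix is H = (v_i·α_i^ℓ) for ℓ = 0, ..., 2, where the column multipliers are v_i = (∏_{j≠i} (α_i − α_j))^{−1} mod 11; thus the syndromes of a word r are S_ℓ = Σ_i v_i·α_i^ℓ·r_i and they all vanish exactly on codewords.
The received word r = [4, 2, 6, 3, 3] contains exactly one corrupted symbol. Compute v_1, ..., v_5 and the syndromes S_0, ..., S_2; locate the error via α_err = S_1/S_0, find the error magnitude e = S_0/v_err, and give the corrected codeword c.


S = (3, 10, 4), error at position 4, error magnitude e = 5, c = [4, 2, 6, 9, 3].

Step 1: column multipliers v_i = (∏_{j≠i}(α_i − α_j))^{−1} mod 11.
  i = 1 (α = 5): (5−2)(5−8)(5−7)(5−9) = 3·(−3)·(−2)·(−4) = −72 ≡ 5, so v_1 = 5^{−1} = 9 (mod 11).
  i = 2 (α = 2): (2−5)(2−8)(2−7)(2−9) = (−3)·(−6)·(−5)·(−7) = 630 ≡ 3, so v_2 = 3^{−1} = 4 (mod 11).
  i = 3 (α = 8): (8−5)(8−2)(8−7)(8−9) = 3·6·1·(−1) = −18 ≡ 4, so v_3 = 4^{−1} = 3 (mod 11).
  i = 4 (α = 7): (7−5)(7−2)(7−8)(7−9) = 2·5·(−1)·(−2) = 20 ≡ 9, so v_4 = 9^{−1} = 5 (mod 11).
  i = 5 (α = 9): (9−5)(9−2)(9−8)(9−7) = 4·7·1·2 = 56 ≡ 1, so v_5 = 1^{−1} = 1 (mod 11).
  v = [9, 4, 3, 5, 1].
Step 2: syndromes of r = [4, 2, 6, 3, 3] (all sums mod 11).
  S_0 = Σ v_i r_i = 9·4 + 4·2 + 3·6 + 5·3 + 1·3 = 80 ≡ 3.
  S_1 = Σ v_i α_i r_i = 9·5·4 + 4·2·2 + 3·8·6 + 5·7·3 + 1·9·3 = 472 ≡ 10.
  α_i^2 mod 11 = [3, 4, 9, 5, 4].
  S_2 = Σ v_i α_i^2 r_i = 9·3·4 + 4·4·2 + 3·9·6 + 5·5·3 + 1·4·3 = 389 ≡ 4.
  S = (3, 10, 4) ≠ 0, so r is not a codeword (an error is present).
Step 3: locate the error. For a single error e at position i, S_ℓ = v_i·e·α_i^ℓ, so α_err = S_1/S_0.
  S_0^{−1} = 3^{−1} = 4 (mod 11), so α_err = 10·4 = 40 ≡ 7 = α_4. Error position i = 4.
  Consistency check: S_2/S_1 = 4·10 = 40 ≡ 7 = α_err ✓ (single-error assumption holds).
Step 4: error magnitude e = S_0/v_4 = S_0·∏_{j≠4}(α_4 − α_j) = 3·9 = 27 ≡ 5 (mod 11).
Step 5: correct position 4: c_4 = r_4 − e = 3 − 5 ≡ 9 (mod 11). Hence c = [4, 2, 6, 9, 3].
  Check: interpolating c through the α_i gives m(x) = 8 + 8·x (degree < 2) with m(α_i) = c_i for every i, so c is indeed a codeword.


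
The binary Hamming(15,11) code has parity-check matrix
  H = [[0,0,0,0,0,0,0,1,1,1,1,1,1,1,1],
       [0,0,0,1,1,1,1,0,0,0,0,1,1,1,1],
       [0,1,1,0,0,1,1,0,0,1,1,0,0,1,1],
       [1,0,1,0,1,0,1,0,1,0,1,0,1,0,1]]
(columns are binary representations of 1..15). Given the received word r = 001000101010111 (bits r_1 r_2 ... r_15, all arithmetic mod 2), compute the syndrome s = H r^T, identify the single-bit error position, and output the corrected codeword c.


s = (1, 0, 1, 0)^T, error position = 10, corrected codeword c = 001000101110111

Compute s = H r^T mod 2 one row at a time:
  s_1 = 0 + 1 + 0 + 1 + 0 + 1 + 1 + 1 = 5 ≡ 1 (mod 2).
  s_2 = 0 + 0 + 0 + 1 + 0 + 1 + 1 + 1 = 4 ≡ 0 (mod 2).
  s_3 = 0 + 1 + 0 + 1 + 0 + 1 + 1 + 1 = 5 ≡ 1 (mod 2).
  s_4 = 0 + 1 + 0 + 1 + 1 + 1 + 1 + 1 = 6 ≡ 0 (mod 2).
s = (1, 0, 1, 0)^T — this equals column 10 of H (binary 1010), so error is at position 10.
Correct: flip bit 10 of r = 001000101010111 to get c = 001000101110111.


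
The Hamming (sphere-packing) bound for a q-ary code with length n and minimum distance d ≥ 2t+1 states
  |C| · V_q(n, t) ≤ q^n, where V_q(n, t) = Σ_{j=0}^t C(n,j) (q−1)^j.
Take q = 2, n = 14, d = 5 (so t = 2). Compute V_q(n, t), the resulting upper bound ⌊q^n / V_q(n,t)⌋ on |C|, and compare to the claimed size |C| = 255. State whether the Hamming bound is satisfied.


V_q(n, t) = 106, q^n = 16384, Hamming bound = 154, |C| = 255 > bound (violated).

Step 1: Compute V_q(n, t) = Σ_{j=0}^2 C(n, j) (q−1)^j.
  j = 0: C(14,0)·(1)^0 = 1·1 = 1.
  j = 1: C(14,1)·(1)^1 = 14·1 = 14.
  j = 2: C(14,2)·(1)^2 = 91·1 = 91.
  V_q(n, t) = 1 + 14 + 91 = 106.
Step 2: q^n = 2^14 = 16384.
Step 3: Hamming bound ⌊q^n / V_q(n,t)⌋ = ⌊16384/106⌋ = 154.
Step 4: Compare |C| = 255 to 154: violated.
The claimed |C| lies above the Hamming bound, so no 2-ary code of length 14 with d ≥ 5 can have 255 codewords.


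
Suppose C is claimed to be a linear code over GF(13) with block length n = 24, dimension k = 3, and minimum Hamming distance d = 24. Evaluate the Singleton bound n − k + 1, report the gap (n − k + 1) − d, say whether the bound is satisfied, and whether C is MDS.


Singleton RHS = n − k + 1 = 22, slack = -2, bound violated (no such code; not MDS).

Singleton bound: d ≤ n − k + 1.
Here n = 24, k = 3, so n − k + 1 = 22.
Given d = 24, check d ≤ 22: NO.
Slack = (n − k + 1) − d = -2.
The slack is negative: d = 24 exceeds n − k + 1 = 22 by 2, so the Singleton bound is violated and no linear [24, 3, 24]_13 code can exist. In particular it is not MDS (MDS requires d = n − k + 1 exactly).
Description: the claimed parameters are [24, 3, 24]_13; such a code would be impossible (violates the Singleton bound).


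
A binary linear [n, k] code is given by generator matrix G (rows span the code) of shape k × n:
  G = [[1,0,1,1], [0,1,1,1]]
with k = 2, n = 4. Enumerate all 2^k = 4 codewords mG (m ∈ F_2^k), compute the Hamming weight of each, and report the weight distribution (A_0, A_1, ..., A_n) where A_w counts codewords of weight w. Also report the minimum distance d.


Weight distribution: A_0 = 1, A_2 = 1, A_3 = 2. Minimum distance d = 2.

Enumerate all 2^2 = 4 messages m ∈ F_2^2.
For each, compute codeword c = mG in F_2^4, then tally its weight.
  m = 00 → c = 0000, weight = 0.
  m = 10 → c = 1011, weight = 3.
  m = 01 → c = 0111, weight = 3.
  m = 11 → c = 1100, weight = 2.
Tally weights:
  weight 0: 1 codewords.
  weight 2: 1 codewords.
  weight 3: 2 codewords.
Minimum distance d = smallest w > 0 with A_w > 0 = 2.
Sanity: Σ A_w = 4 = 2^2 = 4 ✓.


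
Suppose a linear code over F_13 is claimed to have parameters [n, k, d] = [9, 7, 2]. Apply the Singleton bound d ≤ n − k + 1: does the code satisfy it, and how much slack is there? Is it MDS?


Singleton RHS = n − k + 1 = 3, slack = 1, bound satisfied, not MDS.

Singleton bound: d ≤ n − k + 1.
Here n = 9, k = 7, so n − k + 1 = 3.
Given d = 2, check d ≤ 3: YES.
Slack = (n − k + 1) − d = 1.
The code is NOT MDS (slack = 1 > 0).
Description: the claimed parameters are [9, 7, 2]_13; such a code would be non-MDS.


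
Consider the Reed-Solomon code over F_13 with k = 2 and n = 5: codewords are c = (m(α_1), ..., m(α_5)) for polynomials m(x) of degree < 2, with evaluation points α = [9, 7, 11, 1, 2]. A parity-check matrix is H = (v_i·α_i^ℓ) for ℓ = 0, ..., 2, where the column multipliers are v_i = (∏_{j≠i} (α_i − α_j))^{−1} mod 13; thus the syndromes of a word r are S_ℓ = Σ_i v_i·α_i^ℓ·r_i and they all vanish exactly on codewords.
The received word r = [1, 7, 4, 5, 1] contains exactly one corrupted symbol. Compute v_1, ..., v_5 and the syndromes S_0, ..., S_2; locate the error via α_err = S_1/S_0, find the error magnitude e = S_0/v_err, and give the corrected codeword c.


S = (8, 7, 11), error at position 1, error magnitude e = 2, c = [12, 7, 4, 5, 1].

Step 1: column multipliers v_i = (∏_{j≠i}(α_i − α_j))^{−1} mod 13.
  i = 1 (α = 9): (9−7)(9−11)(9−1)(9−2) = 2·(−2)·8·7 = −224 ≡ 10, so v_1 = 10^{−1} = 4 (mod 13).
  i = 2 (α = 7): (7−9)(7−11)(7−1)(7−2) = (−2)·(−4)·6·5 = 240 ≡ 6, so v_2 = 6^{−1} = 11 (mod 13).
  i = 3 (α = 11): (11−9)(11−7)(11−1)(11−2) = 2·4·10·9 = 720 ≡ 5, so v_3 = 5^{−1} = 8 (mod 13).
  i = 4 (α = 1): (1−9)(1−7)(1−11)(1−2) = (−8)·(−6)·(−10)·(−1) = 480 ≡ 12, so v_4 = 12^{−1} = 12 (mod 13).
  i = 5 (α = 2): (2−9)(2−7)(2−11)(2−1) = (−7)·(−5)·(−9)·1 = −315 ≡ 10, so v_5 = 10^{−1} = 4 (mod 13).
  v = [4, 11, 8, 12, 4].
Step 2: syndromes of r = [1, 7, 4, 5, 1] (all sums mod 13).
  S_0 = Σ v_i r_i = 4·1 + 11·7 + 8·4 + 12·5 + 4·1 = 177 ≡ 8.
  S_1 = Σ v_i α_i r_i = 4·9·1 + 11·7·7 + 8·11·4 + 12·1·5 + 4·2·1 = 995 ≡ 7.
  α_i^2 mod 13 = [3, 10, 4, 1, 4].
  S_2 = Σ v_i α_i^2 r_i = 4·3·1 + 11·10·7 + 8·4·4 + 12·1·5 + 4·4·1 = 986 ≡ 11.
  S = (8, 7, 11) ≠ 0, so r is not a codeword (an error is present).
Step 3: locate the error. For a single error e at position i, S_ℓ = v_i·e·α_i^ℓ, so α_err = S_1/S_0.
  S_0^{−1} = 8^{−1} = 5 (mod 13), so α_err = 7·5 = 35 ≡ 9 = α_1. Error position i = 1.
  Consistency check: S_2/S_1 = 11·2 = 22 ≡ 9 = α_err ✓ (single-error assumption holds).
Step 4: error magnitude e = S_0/v_1 = S_0·∏_{j≠1}(α_1 − α_j) = 8·10 = 80 ≡ 2 (mod 13).
Step 5: correct position 1: c_1 = r_1 − e = 1 − 2 ≡ 12 (mod 13). Hence c = [12, 7, 4, 5, 1].
  Check: interpolating c through the α_i gives m(x) = 9 + 9·x (degree < 2) with m(α_i) = c_i for every i, so c is indeed a codeword.


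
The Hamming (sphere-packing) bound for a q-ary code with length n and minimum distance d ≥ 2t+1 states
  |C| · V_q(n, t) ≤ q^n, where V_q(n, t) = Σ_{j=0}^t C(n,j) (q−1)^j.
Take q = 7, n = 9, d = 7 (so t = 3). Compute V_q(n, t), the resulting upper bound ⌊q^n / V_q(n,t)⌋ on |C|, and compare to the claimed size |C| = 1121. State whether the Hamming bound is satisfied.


V_q(n, t) = 19495, q^n = 40353607, Hamming bound = 2069, |C| = 1121 ≤ bound (satisfied).

Step 1: Compute V_q(n, t) = Σ_{j=0}^3 C(n, j) (q−1)^j.
  j = 0: C(9,0)·(6)^0 = 1·1 = 1.
  j = 1: C(9,1)·(6)^1 = 9·6 = 54.
  j = 2: C(9,2)·(6)^2 = 36·36 = 1296.
  j = 3: C(9,3)·(6)^3 = 84·216 = 18144.
  V_q(n, t) = 1 + 54 + 1296 + 18144 = 19495.
Step 2: q^n = 7^9 = 40353607.
Step 3: Hamming bound ⌊q^n / V_q(n,t)⌋ = ⌊40353607/19495⌋ = 2069.
Step 4: Compare |C| = 1121 to 2069: satisfied.
The claimed |C| lies below the Hamming bound.


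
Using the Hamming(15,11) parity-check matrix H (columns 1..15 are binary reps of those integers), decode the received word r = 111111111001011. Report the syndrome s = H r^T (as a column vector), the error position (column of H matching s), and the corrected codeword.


s = (1, 1, 0, 0)^T, error position = 12, corrected codeword c = 111111111000011

Compute s = H r^T mod 2 one row at a time:
  s_1 = 1 + 1 + 0 + 0 + 1 + 0 + 1 + 1 = 5 ≡ 1 (mod 2).
  s_2 = 1 + 1 + 1 + 1 + 1 + 0 + 1 + 1 = 7 ≡ 1 (mod 2).
  s_3 = 1 + 1 + 1 + 1 + 0 + 0 + 1 + 1 = 6 ≡ 0 (mod 2).
  s_4 = 1 + 1 + 1 + 1 + 1 + 0 + 0 + 1 = 6 ≡ 0 (mod 2).
s = (1, 1, 0, 0)^T — this equals column 12 of H (binary 1100), so error is at position 12.
Correct: flip bit 12 of r = 111111111001011 to get c = 111111111000011.


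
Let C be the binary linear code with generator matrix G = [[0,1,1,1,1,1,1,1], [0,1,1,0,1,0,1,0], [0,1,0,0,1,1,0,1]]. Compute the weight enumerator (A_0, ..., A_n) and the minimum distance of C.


Weight distribution: A_0 = 1, A_3 = 3, A_4 = 3, A_7 = 1. Minimum distance d = 3.

Enumerate all 2^3 = 8 messages m ∈ F_2^3.
For each, compute codeword c = mG in F_2^8, then tally its weight.
  m = 000 → c = 00000000, weight = 0.
  m = 100 → c = 01111111, weight = 7.
  m = 010 → c = 01101010, weight = 4.
  m = 110 → c = 00010101, weight = 3.
  m = 001 → c = 01001101, weight = 4.
  m = 101 → c = 00110010, weight = 3.
  m = 011 → c = 00100111, weight = 4.
  m = 111 → c = 01011000, weight = 3.
Tally weights:
  weight 0: 1 codewords.
  weight 3: 3 codewords.
  weight 4: 3 codewords.
  weight 7: 1 codewords.
Minimum distance d = smallest w > 0 with A_w > 0 = 3.
Sanity: Σ A_w = 8 = 2^3 = 8 ✓.


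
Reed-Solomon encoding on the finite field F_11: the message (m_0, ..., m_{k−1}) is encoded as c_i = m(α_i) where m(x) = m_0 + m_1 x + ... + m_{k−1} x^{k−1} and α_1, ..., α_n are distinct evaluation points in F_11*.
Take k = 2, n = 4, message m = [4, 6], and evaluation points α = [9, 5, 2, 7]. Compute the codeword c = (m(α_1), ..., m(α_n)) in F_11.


c = [3, 1, 5, 2]

Message polynomial: m(x) = 4 + 6·x (mod 11).
For each evaluation point α_i, compute m(α_i) mod 11:
  α_1 = 9: Horner steps 6 → 3, so m(9) = 3.
  α_2 = 5: Horner steps 6 → 1, so m(5) = 1.
  α_3 = 2: Horner steps 6 → 5, so m(2) = 5.
  α_4 = 7: Horner steps 6 → 2, so m(7) = 2.
Codeword c = [3, 1, 5, 2] ∈ F_11^4.


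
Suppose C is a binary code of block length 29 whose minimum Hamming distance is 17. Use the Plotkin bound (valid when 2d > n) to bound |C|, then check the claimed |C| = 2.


Plotkin bound M ≤ 6; given |C| = 2 ≤ bound (satisfied).

Check applicability: 2d = 34, n = 29.
2d − n = 5 > 0, so Plotkin applies.
Compute d/(2d−n) = 17/5 ≈ 3.4000.
⌊d/(2d−n)⌋ = 3.
Plotkin bound: M ≤ 2·3 = 6.
Given |C| = 2, check: satisfied.
This |C| is below the Plotkin bound.


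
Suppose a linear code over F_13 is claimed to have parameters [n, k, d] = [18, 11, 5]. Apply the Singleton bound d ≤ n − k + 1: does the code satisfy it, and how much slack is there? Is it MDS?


Singleton RHS = n − k + 1 = 8, slack = 3, bound satisfied, not MDS.

Singleton bound: d ≤ n − k + 1.
Here n = 18, k = 11, so n − k + 1 = 8.
Given d = 5, check d ≤ 8: YES.
Slack = (n − k + 1) − d = 3.
The code is NOT MDS (slack = 3 > 0).
Description: the claimed parameters are [18, 11, 5]_13; such a code would be non-MDS.


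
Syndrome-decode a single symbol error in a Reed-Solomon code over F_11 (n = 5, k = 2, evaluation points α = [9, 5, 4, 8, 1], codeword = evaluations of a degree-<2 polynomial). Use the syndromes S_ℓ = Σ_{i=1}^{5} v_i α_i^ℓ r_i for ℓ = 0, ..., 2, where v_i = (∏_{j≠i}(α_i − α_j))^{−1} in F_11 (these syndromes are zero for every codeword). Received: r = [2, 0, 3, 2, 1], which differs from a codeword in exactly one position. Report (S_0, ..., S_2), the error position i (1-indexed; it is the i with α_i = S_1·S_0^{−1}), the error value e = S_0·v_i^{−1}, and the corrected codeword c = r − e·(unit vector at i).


S = (6, 10, 2), error at position 1, error magnitude e = 3, c = [10, 0, 3, 2, 1].

Step 1: column multipliers v_i = (∏_{j≠i}(α_i − α_j))^{−1} mod 11.
  i = 1 (α = 9): (9−5)(9−4)(9−8)(9−1) = 4·5·1·8 = 160 ≡ 6, so v_1 = 6^{−1} = 2 (mod 11).
  i = 2 (α = 5): (5−9)(5−4)(5−8)(5−1) = (−4)·1·(−3)·4 = 48 ≡ 4, so v_2 = 4^{−1} = 3 (mod 11).
  i = 3 (α = 4): (4−9)(4−5)(4−8)(4−1) = (−5)·(−1)·(−4)·3 = −60 ≡ 6, so v_3 = 6^{−1} = 2 (mod 11).
  i = 4 (α = 8): (8−9)(8−5)(8−4)(8−1) = (−1)·3·4·7 = −84 ≡ 4, so v_4 = 4^{−1} = 3 (mod 11).
  i = 5 (α = 1): (1−9)(1−5)(1−4)(1−8) = (−8)·(−4)·(−3)·(−7) = 672 ≡ 1, so v_5 = 1^{−1} = 1 (mod 11).
  v = [2, 3, 2, 3, 1].
Step 2: syndromes of r = [2, 0, 3, 2, 1] (all sums mod 11).
  S_0 = Σ v_i r_i = 2·2 + 3·0 + 2·3 + 3·2 + 1·1 = 17 ≡ 6.
  S_1 = Σ v_i α_i r_i = 2·9·2 + 3·5·0 + 2·4·3 + 3·8·2 + 1·1·1 = 109 ≡ 10.
  α_i^2 mod 11 = [4, 3, 5, 9, 1].
  S_2 = Σ v_i α_i^2 r_i = 2·4·2 + 3·3·0 + 2·5·3 + 3·9·2 + 1·1·1 = 101 ≡ 2.
  S = (6, 10, 2) ≠ 0, so r is not a codeword (an error is present).
Step 3: locate the error. For a single error e at position i, S_ℓ = v_i·e·α_i^ℓ, so α_err = S_1/S_0.
  S_0^{−1} = 6^{−1} = 2 (mod 11), so α_err = 10·2 = 20 ≡ 9 = α_1. Error position i = 1.
  Consistency check: S_2/S_1 = 2·10 = 20 ≡ 9 = α_err ✓ (single-error assumption holds).
Step 4: error magnitude e = S_0/v_1 = S_0·∏_{j≠1}(α_1 − α_j) = 6·6 = 36 ≡ 3 (mod 11).
Step 5: correct position 1: c_1 = r_1 − e = 2 − 3 ≡ 10 (mod 11). Hence c = [10, 0, 3, 2, 1].
  Check: interpolating c through the α_i gives m(x) = 4 + 8·x (degree < 2) with m(α_i) = c_i for every i, so c is indeed a codeword.


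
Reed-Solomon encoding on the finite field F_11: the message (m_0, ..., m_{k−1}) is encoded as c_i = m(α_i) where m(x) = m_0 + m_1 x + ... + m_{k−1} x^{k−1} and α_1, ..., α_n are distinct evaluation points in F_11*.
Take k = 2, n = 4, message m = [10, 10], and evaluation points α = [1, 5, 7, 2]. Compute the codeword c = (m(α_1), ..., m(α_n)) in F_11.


c = [9, 5, 3, 8]

Message polynomial: m(x) = 10 + 10·x (mod 11).
For each evaluation point α_i, compute m(α_i) mod 11:
  α_1 = 1: Horner steps 10 → 9, so m(1) = 9.
  α_2 = 5: Horner steps 10 → 5, so m(5) = 5.
  α_3 = 7: Horner steps 10 → 3, so m(7) = 3.
  α_4 = 2: Horner steps 10 → 8, so m(2) = 8.
Codeword c = [9, 5, 3, 8] ∈ F_11^4.


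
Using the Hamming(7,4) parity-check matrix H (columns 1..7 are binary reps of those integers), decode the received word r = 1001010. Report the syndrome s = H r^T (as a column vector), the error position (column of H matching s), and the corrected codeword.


s = (0, 1, 1)^T, error position = 3, corrected codeword c = 1011010

Compute s = H r^T mod 2 one row at a time:
  s_1 = 1 + 0 + 1 + 0 = 2 ≡ 0 (mod 2).
  s_2 = 0 + 0 + 1 + 0 = 1 ≡ 1 (mod 2).
  s_3 = 1 + 0 + 0 + 0 = 1 ≡ 1 (mod 2).
s = (0, 1, 1)^T — this equals column 3 of H (binary 011), so error is at position 3.
Correct: flip bit 3 of r = 1001010 to get c = 1011010.


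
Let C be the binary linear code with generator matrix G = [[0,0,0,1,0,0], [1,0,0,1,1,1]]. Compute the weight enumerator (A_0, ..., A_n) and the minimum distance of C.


Weight distribution: A_0 = 1, A_1 = 1, A_3 = 1, A_4 = 1. Minimum distance d = 1.

Enumerate all 2^2 = 4 messages m ∈ F_2^2.
For each, compute codeword c = mG in F_2^6, then tally its weight.
  m = 00 → c = 000000, weight = 0.
  m = 10 → c = 000100, weight = 1.
  m = 01 → c = 100111, weight = 4.
  m = 11 → c = 100011, weight = 3.
Tally weights:
  weight 0: 1 codewords.
  weight 1: 1 codewords.
  weight 3: 1 codewords.
  weight 4: 1 codewords.
Minimum distance d = smallest w > 0 with A_w > 0 = 1.
Sanity: Σ A_w = 4 = 2^2 = 4 ✓.


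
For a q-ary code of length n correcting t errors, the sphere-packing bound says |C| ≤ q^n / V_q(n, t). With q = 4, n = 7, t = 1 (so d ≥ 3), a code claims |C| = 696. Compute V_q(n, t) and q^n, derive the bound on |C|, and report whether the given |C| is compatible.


V_q(n, t) = 22, q^n = 16384, Hamming bound = 744, |C| = 696 ≤ bound (satisfied).

Step 1: Compute V_q(n, t) = Σ_{j=0}^1 C(n, j) (q−1)^j.
  j = 0: C(7,0)·(3)^0 = 1·1 = 1.
  j = 1: C(7,1)·(3)^1 = 7·3 = 21.
  V_q(n, t) = 1 + 21 = 22.
Step 2: q^n = 4^7 = 16384.
Step 3: Hamming bound ⌊q^n / V_q(n,t)⌋ = ⌊16384/22⌋ = 744.
Step 4: Compare |C| = 696 to 744: satisfied.
The claimed |C| lies below the Hamming bound.


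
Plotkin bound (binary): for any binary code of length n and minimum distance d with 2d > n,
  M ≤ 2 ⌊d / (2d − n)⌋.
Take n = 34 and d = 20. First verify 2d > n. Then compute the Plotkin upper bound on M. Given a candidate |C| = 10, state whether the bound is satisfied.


Plotkin bound M ≤ 6; given |C| = 10 > bound (violated).

Check applicability: 2d = 40, n = 34.
2d − n = 6 > 0, so Plotkin applies.
Compute d/(2d−n) = 20/6 ≈ 3.3333.
⌊d/(2d−n)⌋ = 3.
Plotkin bound: M ≤ 2·3 = 6.
Given |C| = 10, check: VIOLATED.
This |C| is above the Plotkin bound, so no binary code with n = 34, d = 20 and 10 codewords exists.


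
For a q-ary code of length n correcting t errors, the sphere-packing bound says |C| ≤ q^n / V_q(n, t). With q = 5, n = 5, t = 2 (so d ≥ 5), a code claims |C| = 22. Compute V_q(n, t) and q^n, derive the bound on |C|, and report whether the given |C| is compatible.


V_q(n, t) = 181, q^n = 3125, Hamming bound = 17, |C| = 22 > bound (violated).

Step 1: Compute V_q(n, t) = Σ_{j=0}^2 C(n, j) (q−1)^j.
  j = 0: C(5,0)·(4)^0 = 1·1 = 1.
  j = 1: C(5,1)·(4)^1 = 5·4 = 20.
  j = 2: C(5,2)·(4)^2 = 10·16 = 160.
  V_q(n, t) = 1 + 20 + 160 = 181.
Step 2: q^n = 5^5 = 3125.
Step 3: Hamming bound ⌊q^n / V_q(n,t)⌋ = ⌊3125/181⌋ = 17.
Step 4: Compare |C| = 22 to 17: violated.
The claimed |C| lies above the Hamming bound, so no 5-ary code of length 5 with d ≥ 5 can have 22 codewords.


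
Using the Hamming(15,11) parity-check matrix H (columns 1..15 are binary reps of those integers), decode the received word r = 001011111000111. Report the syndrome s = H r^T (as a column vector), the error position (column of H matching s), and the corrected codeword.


s = (1, 0, 1, 0)^T, error position = 10, corrected codeword c = 001011111100111

Compute s = H r^T mod 2 one row at a time:
  s_1 = 1 + 1 + 0 + 0 + 0 + 1 + 1 + 1 = 5 ≡ 1 (mod 2).
  s_2 = 0 + 1 + 1 + 1 + 0 + 1 + 1 + 1 = 6 ≡ 0 (mod 2).
  s_3 = 0 + 1 + 1 + 1 + 0 + 0 + 1 + 1 = 5 ≡ 1 (mod 2).
  s_4 = 0 + 1 + 1 + 1 + 1 + 0 + 1 + 1 = 6 ≡ 0 (mod 2).
s = (1, 0, 1, 0)^T — this equals column 10 of H (binary 1010), so error is at position 10.
Correct: flip bit 10 of r = 001011111000111 to get c = 001011111100111.


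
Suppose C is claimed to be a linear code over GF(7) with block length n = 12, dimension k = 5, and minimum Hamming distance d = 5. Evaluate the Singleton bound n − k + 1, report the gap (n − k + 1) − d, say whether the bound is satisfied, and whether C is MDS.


Singleton RHS = n − k + 1 = 8, slack = 3, bound satisfied, not MDS.

Singleton bound: d ≤ n − k + 1.
Here n = 12, k = 5, so n − k + 1 = 8.
Given d = 5, check d ≤ 8: YES.
Slack = (n − k + 1) − d = 3.
The code is NOT MDS (slack = 3 > 0).
Description: the claimed parameters are [12, 5, 5]_7; such a code would be non-MDS.


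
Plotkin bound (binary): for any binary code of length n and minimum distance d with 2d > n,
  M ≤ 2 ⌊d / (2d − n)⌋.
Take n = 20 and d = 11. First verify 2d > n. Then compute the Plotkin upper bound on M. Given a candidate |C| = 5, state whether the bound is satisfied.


Plotkin bound M ≤ 10; given |C| = 5 ≤ bound (satisfied).

Check applicability: 2d = 22, n = 20.
2d − n = 2 > 0, so Plotkin applies.
Compute d/(2d−n) = 11/2 ≈ 5.5000.
⌊d/(2d−n)⌋ = 5.
Plotkin bound: M ≤ 2·5 = 10.
Given |C| = 5, check: satisfied.
This |C| is below the Plotkin bound.


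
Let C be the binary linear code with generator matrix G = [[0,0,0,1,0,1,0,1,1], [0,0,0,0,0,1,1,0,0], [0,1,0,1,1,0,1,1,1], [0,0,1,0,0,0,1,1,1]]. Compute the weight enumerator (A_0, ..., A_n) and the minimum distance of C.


Weight distribution: A_0 = 1, A_2 = 3, A_4 = 7, A_6 = 5. Minimum distance d = 2.

Enumerate all 2^4 = 16 messages m ∈ F_2^4.
For each, compute codeword c = mG in F_2^9, then tally its weight.
  m = 0000 → c = 000000000, weight = 0.
  m = 1000 → c = 000101011, weight = 4.
  m = 0100 → c = 000001100, weight = 2.
  m = 1100 → c = 000100111, weight = 4.
  m = 0010 → c = 010110111, weight = 6.
  m = 1010 → c = 010011100, weight = 4.
  m = 0110 → c = 010111011, weight = 6.
  m = 1110 → c = 010010000, weight = 2.
  m = 0001 → c = 001000111, weight = 4.
  m = 1001 → c = 001101100, weight = 4.
  m = 0101 → c = 001001011, weight = 4.
  m = 1101 → c = 001100000, weight = 2.
  m = 0011 → c = 011110000, weight = 4.
  m = 1011 → c = 011011011, weight = 6.
  m = 0111 → c = 011111100, weight = 6.
  m = 1111 → c = 011010111, weight = 6.
Tally weights:
  weight 0: 1 codewords.
  weight 2: 3 codewords.
  weight 4: 7 codewords.
  weight 6: 5 codewords.
Minimum distance d = smallest w > 0 with A_w > 0 = 2.
Sanity: Σ A_w = 16 = 2^4 = 16 ✓.
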